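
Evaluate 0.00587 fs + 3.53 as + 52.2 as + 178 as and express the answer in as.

In as:
  0.00587 fs = 0.00587 × 10^3 as = 5.87
  3.53 as → 3.53
  52.2 as → 52.2
  178 as → 178
Sum: 5.87 + 3.53 + 52.2 + 178 = 239.6

239.6 as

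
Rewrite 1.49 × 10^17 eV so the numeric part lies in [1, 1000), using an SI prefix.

149 PeV

= 149 × 10^15 eV; 10^15 is peta.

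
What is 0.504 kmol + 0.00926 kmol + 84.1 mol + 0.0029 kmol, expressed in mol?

600.26 mol

In mol:
  0.504 kmol = 0.504 × 10³ mol = 504
  0.00926 kmol = 0.00926 × 10³ mol = 9.26
  84.1 mol → 84.1
  0.0029 kmol = 0.0029 × 10³ mol = 2.9
Sum: 504 + 9.26 + 84.1 + 2.9 = 600.26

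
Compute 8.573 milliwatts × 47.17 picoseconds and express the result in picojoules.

0.40438841 picojoules

8.573 × 10^-3 × 47.17 × 10^-12 = 404.38841 × 10^-15 J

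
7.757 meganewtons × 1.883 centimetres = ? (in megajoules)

7.757 × 10⁶ × 1.883 × 10⁻² = 14.606431 × 10⁴ J

0.14606431 megajoules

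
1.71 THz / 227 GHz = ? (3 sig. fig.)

7.53

(1.71e12) / (227e9) = 0.007533e3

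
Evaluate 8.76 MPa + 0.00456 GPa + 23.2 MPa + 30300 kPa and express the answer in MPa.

In MPa:
  8.76 MPa → 8.76
  0.00456 GPa = 0.00456e3 MPa = 4.56
  23.2 MPa → 23.2
  30300 kPa = 30300e-3 MPa = 30.3
Sum: 8.76 + 4.56 + 23.2 + 30.3 = 66.82

66.82 MPa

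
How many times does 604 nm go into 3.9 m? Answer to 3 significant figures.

6460000

(3.9) / (604 × 10^-9) = 0.006457 × 10^9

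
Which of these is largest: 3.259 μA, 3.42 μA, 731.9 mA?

3.259 μA = 0.000003259 A
3.42 μA = 0.00000342 A
731.9 mA = 0.7319 A

731.9 mA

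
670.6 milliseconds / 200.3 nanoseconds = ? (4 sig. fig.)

3348000

(670.6 × 10^-3) / (200.3 × 10^-9) = 3.348 × 10^6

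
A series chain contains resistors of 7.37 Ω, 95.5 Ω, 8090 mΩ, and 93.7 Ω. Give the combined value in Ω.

In Ω:
  7.37 Ω → 7.37
  95.5 Ω → 95.5
  8090 mΩ = 8090e-3 Ω = 8.09
  93.7 Ω → 93.7
Sum: 7.37 + 95.5 + 8.09 + 93.7 = 204.66

204.66 Ω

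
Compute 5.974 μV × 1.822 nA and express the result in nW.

5.974 × 10⁻⁶ × 1.822 × 10⁻⁹ = 10.884628 × 10⁻¹⁵ W

0.000010884628 nW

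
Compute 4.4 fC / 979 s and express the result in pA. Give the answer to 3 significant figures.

0.00000449 pA

(4.4e-15) / (979) = 0.0044944e-15 A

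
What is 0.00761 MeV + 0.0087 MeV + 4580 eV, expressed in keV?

20.89 keV

In keV:
  0.00761 MeV = 0.00761 × 10^3 keV = 7.61
  0.0087 MeV = 0.0087 × 10^3 keV = 8.7
  4580 eV = 4580 × 10^-3 keV = 4.58
Sum: 7.61 + 8.7 + 4.58 = 20.89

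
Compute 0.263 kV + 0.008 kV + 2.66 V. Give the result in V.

273.66 V

In V:
  0.263 kV = 0.263 × 10³ V = 263
  0.008 kV = 0.008 × 10³ V = 8
  2.66 V → 2.66
Sum: 263 + 8 + 2.66 = 273.66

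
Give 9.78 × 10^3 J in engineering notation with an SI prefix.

= 9.78 × 10^3 J; 10^3 is kilo.

9.78 kJ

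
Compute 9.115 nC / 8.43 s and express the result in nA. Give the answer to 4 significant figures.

(9.115 × 10^-9) / (8.43) = 1.08126 × 10^-9 A

1.081 nA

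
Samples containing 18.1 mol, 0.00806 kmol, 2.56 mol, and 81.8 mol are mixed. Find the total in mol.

110.52 mol

In mol:
  18.1 mol → 18.1
  0.00806 kmol = 0.00806e3 mol = 8.06
  2.56 mol → 2.56
  81.8 mol → 81.8
Sum: 18.1 + 8.06 + 2.56 + 81.8 = 110.52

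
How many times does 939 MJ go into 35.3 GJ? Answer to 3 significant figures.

(35.3 × 10^9) / (939 × 10^6) = 0.03759 × 10^3

37.6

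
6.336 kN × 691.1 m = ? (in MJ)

6.336 × 10^3 × 691.1 = 4378.8096 × 10^3 J

4.3788096 MJ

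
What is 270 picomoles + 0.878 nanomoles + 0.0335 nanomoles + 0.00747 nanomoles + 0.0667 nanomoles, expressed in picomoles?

In picomoles:
  270 picomoles → 270
  0.878 nanomoles = 0.878e3 picomoles = 878
  0.0335 nanomoles = 0.0335e3 picomoles = 33.5
  0.00747 nanomoles = 0.00747e3 picomoles = 7.47
  0.0667 nanomoles = 0.0667e3 picomoles = 66.7
Sum: 270 + 878 + 33.5 + 7.47 + 66.7 = 1255.67

1255.67 picomoles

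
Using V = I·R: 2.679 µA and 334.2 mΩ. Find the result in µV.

0.8953218 µV

2.679 × 10^-6 × 334.2 × 10^-3 = 895.3218 × 10^-9 V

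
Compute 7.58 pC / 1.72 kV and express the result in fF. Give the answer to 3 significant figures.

(7.58e-12) / (1.72e3) = 4.407e-15 F

4.41 fF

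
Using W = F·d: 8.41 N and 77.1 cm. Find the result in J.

8.41 × 77.1 × 10^-2 = 648.411 × 10^-2 J

6.48411 J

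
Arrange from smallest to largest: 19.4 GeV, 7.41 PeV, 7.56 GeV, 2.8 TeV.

19.4 GeV = 19400000000 eV
7.41 PeV = 7410000000000000 eV
7.56 GeV = 7560000000 eV
2.8 TeV = 2800000000000 eV

7.56 GeV < 19.4 GeV < 2.8 TeV < 7.41 PeV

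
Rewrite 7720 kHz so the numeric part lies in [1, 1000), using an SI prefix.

7.72 MHz

= 7.72 × 10^6 Hz; 10^6 is mega.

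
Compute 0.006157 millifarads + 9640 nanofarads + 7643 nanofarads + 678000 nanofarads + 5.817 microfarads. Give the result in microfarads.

In microfarads:
  0.006157 millifarads = 0.006157 × 10^3 microfarads = 6.157
  9640 nanofarads = 9640 × 10^-3 microfarads = 9.64
  7643 nanofarads = 7643 × 10^-3 microfarads = 7.643
  678000 nanofarads = 678000 × 10^-3 microfarads = 678
  5.817 microfarads → 5.817
Sum: 6.157 + 9.64 + 7.643 + 678 + 5.817 = 707.257

707.257 microfarads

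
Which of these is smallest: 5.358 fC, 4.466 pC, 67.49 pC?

5.358 fC = 0.000000000000005358 C
4.466 pC = 0.000000000004466 C
67.49 pC = 0.00000000006749 C

5.358 fC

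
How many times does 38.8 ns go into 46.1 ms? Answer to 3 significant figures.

(46.1 × 10⁻³) / (38.8 × 10⁻⁹) = 1.188 × 10⁶

1190000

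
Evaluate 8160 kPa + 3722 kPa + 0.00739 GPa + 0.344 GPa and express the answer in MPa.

In MPa:
  8160 kPa = 8160e-3 MPa = 8.16
  3722 kPa = 3722e-3 MPa = 3.722
  0.00739 GPa = 0.00739e3 MPa = 7.39
  0.344 GPa = 0.344e3 MPa = 344
Sum: 8.16 + 3.722 + 7.39 + 344 = 363.272

363.272 MPa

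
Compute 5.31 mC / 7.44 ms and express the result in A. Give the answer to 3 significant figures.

(5.31 × 10^-3) / (7.44 × 10^-3) = 0.71371 A

0.714 A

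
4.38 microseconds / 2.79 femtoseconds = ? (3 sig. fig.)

(4.38 × 10^-6) / (2.79 × 10^-15) = 1.57 × 10^9

1570000000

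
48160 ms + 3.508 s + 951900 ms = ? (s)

In s:
  48160 ms = 48160 × 10⁻³ s = 48.16
  3.508 s → 3.508
  951900 ms = 951900 × 10⁻³ s = 951.9
Sum: 48.16 + 3.508 + 951.9 = 1003.568

1003.568 s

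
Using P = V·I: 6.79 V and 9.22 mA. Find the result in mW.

6.79 × 9.22e-3 = 62.6038e-3 W

62.6038 mW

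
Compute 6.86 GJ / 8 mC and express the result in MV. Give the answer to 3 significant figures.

(6.86 × 10⁹) / (8 × 10⁻³) = 0.8575 × 10¹² V

858000 MV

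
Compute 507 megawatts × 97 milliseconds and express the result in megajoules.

507 × 10^6 × 97 × 10^-3 = 49179 × 10^3 J

49.179 megajoules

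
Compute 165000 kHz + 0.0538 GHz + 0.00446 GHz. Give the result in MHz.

223.26 MHz

In MHz:
  165000 kHz = 165000e-3 MHz = 165
  0.0538 GHz = 0.0538e3 MHz = 53.8
  0.00446 GHz = 0.00446e3 MHz = 4.46
Sum: 165 + 53.8 + 4.46 = 223.26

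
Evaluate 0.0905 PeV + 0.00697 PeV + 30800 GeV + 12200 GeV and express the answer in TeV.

In TeV:
  0.0905 PeV = 0.0905 × 10^3 TeV = 90.5
  0.00697 PeV = 0.00697 × 10^3 TeV = 6.97
  30800 GeV = 30800 × 10^-3 TeV = 30.8
  12200 GeV = 12200 × 10^-3 TeV = 12.2
Sum: 90.5 + 6.97 + 30.8 + 12.2 = 140.47

140.47 TeV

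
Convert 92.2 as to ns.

0.0000000922 ns

atto = 10^-18, nano = 10^-9; factor is 10^-9.
92.2 × 10^-9 = 0.0000000922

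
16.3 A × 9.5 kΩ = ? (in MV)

16.3 × 9.5 × 10³ = 154.85 × 10³ V

0.15485 MV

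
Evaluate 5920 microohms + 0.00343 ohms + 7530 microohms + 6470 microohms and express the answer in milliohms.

23.35 milliohms

In milliohms:
  5920 microohms = 5920 × 10⁻³ milliohms = 5.92
  0.00343 ohms = 0.00343 × 10³ milliohms = 3.43
  7530 microohms = 7530 × 10⁻³ milliohms = 7.53
  6470 microohms = 6470 × 10⁻³ milliohms = 6.47
Sum: 5.92 + 3.43 + 7.53 + 6.47 = 23.35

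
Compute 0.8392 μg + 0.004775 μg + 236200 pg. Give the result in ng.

1080.175 ng

In ng:
  0.8392 μg = 0.8392 × 10^3 ng = 839.2
  0.004775 μg = 0.004775 × 10^3 ng = 4.775
  236200 pg = 236200 × 10^-3 ng = 236.2
Sum: 839.2 + 4.775 + 236.2 = 1080.175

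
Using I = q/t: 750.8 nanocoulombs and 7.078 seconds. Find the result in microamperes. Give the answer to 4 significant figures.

(750.8e-9) / (7.078) = 106.075e-9 A

0.1061 microamperes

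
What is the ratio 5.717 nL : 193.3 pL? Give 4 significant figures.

(5.717 × 10^-9) / (193.3 × 10^-12) = 0.029576 × 10^3

29.58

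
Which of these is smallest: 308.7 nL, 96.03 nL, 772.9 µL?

308.7 nL = 0.0000003087 L
96.03 nL = 0.00000009603 L
772.9 µL = 0.0007729 L

96.03 nL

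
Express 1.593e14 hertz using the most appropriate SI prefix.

= 159.3e12 hertz; 1e12 is tera.

159.3 terahertz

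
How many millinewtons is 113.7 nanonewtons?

nano = 1e-9, milli = 1e-3; factor is 1e-6.
113.7 × 1e-6 = 0.0001137

0.0001137 millinewtons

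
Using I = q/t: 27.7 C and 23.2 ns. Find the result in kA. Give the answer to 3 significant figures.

1190000 kA

(27.7) / (23.2 × 10^-9) = 1.194 × 10^9 A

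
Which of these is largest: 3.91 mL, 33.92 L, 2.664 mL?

33.92 L

3.91 mL = 0.00391 L
33.92 L = 33.92 L
2.664 mL = 0.002664 L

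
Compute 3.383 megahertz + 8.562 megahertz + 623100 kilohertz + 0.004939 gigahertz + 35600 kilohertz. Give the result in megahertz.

In megahertz:
  3.383 megahertz → 3.383
  8.562 megahertz → 8.562
  623100 kilohertz = 623100 × 10⁻³ megahertz = 623.1
  0.004939 gigahertz = 0.004939 × 10³ megahertz = 4.939
  35600 kilohertz = 35600 × 10⁻³ megahertz = 35.6
Sum: 3.383 + 8.562 + 623.1 + 4.939 + 35.6 = 675.584

675.584 megahertz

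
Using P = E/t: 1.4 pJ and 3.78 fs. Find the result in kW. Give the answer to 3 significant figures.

(1.4e-12) / (3.78e-15) = 0.37037e3 W

0.370 kW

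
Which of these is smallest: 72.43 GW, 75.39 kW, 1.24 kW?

1.24 kW

72.43 GW = 72430000000 W
75.39 kW = 75390 W
1.24 kW = 1240 W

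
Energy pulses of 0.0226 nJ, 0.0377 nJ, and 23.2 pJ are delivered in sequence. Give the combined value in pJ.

83.5 pJ

In pJ:
  0.0226 nJ = 0.0226e3 pJ = 22.6
  0.0377 nJ = 0.0377e3 pJ = 37.7
  23.2 pJ → 23.2
Sum: 22.6 + 37.7 + 23.2 = 83.5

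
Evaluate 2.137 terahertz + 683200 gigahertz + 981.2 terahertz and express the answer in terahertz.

In terahertz:
  2.137 terahertz → 2.137
  683200 gigahertz = 683200 × 10⁻³ terahertz = 683.2
  981.2 terahertz → 981.2
Sum: 2.137 + 683.2 + 981.2 = 1666.537

1666.537 terahertz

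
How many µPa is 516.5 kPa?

kilo = 10^3, micro = 10^-6; factor is 10^9.
516.5 × 10^9 = 516500000000

516500000000 µPa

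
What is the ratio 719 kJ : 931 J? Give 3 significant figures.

772

(719e3) / (931) = 0.7723e3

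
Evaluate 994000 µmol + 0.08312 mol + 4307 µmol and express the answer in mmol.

1081.427 mmol

In mmol:
  994000 µmol = 994000e-3 mmol = 994
  0.08312 mol = 0.08312e3 mmol = 83.12
  4307 µmol = 4307e-3 mmol = 4.307
Sum: 994 + 83.12 + 4.307 = 1081.427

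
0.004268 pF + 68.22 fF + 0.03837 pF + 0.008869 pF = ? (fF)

In fF:
  0.004268 pF = 0.004268 × 10³ fF = 4.268
  68.22 fF → 68.22
  0.03837 pF = 0.03837 × 10³ fF = 38.37
  0.008869 pF = 0.008869 × 10³ fF = 8.869
Sum: 4.268 + 68.22 + 38.37 + 8.869 = 119.727

119.727 fF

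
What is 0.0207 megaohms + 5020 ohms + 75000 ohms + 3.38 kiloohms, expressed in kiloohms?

104.1 kiloohms

In kiloohms:
  0.0207 megaohms = 0.0207 × 10^3 kiloohms = 20.7
  5020 ohms = 5020 × 10^-3 kiloohms = 5.02
  75000 ohms = 75000 × 10^-3 kiloohms = 75
  3.38 kiloohms → 3.38
Sum: 20.7 + 5.02 + 75 + 3.38 = 104.1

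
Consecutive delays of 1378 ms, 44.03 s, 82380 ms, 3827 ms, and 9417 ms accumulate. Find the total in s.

141.032 s

In s:
  1378 ms = 1378e-3 s = 1.378
  44.03 s → 44.03
  82380 ms = 82380e-3 s = 82.38
  3827 ms = 3827e-3 s = 3.827
  9417 ms = 9417e-3 s = 9.417
Sum: 1.378 + 44.03 + 82.38 + 3.827 + 9.417 = 141.032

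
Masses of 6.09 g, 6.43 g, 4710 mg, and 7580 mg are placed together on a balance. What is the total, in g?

In g:
  6.09 g → 6.09
  6.43 g → 6.43
  4710 mg = 4710 × 10^-3 g = 4.71
  7580 mg = 7580 × 10^-3 g = 7.58
Sum: 6.09 + 6.43 + 4.71 + 7.58 = 24.81

24.81 g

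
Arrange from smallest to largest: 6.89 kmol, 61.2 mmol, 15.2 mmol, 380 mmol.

6.89 kmol = 6890 mol
61.2 mmol = 0.0612 mol
15.2 mmol = 0.0152 mol
380 mmol = 0.38 mol

15.2 mmol < 61.2 mmol < 380 mmol < 6.89 kmol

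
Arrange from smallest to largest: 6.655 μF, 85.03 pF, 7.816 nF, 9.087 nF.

6.655 μF = 0.000006655 F
85.03 pF = 0.00000000008503 F
7.816 nF = 0.000000007816 F
9.087 nF = 0.000000009087 F

85.03 pF < 7.816 nF < 9.087 nF < 6.655 μF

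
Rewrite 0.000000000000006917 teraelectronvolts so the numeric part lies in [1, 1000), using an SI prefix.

= 6.917 × 10^-3 electronvolts; 10^-3 is milli.

6.917 millielectronvolts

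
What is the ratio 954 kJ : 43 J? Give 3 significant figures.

(954 × 10³) / (43) = 22.19 × 10³

22200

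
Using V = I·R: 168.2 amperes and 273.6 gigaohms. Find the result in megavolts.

46019520 megavolts

168.2 × 273.6e9 = 46019.52e9 V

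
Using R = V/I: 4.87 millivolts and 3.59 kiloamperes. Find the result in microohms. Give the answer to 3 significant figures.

(4.87 × 10⁻³) / (3.59 × 10³) = 1.3565 × 10⁻⁶ Ω

1.36 microohms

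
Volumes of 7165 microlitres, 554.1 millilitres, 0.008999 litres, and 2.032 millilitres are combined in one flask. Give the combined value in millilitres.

In millilitres:
  7165 microlitres = 7165 × 10^-3 millilitres = 7.165
  554.1 millilitres → 554.1
  0.008999 litres = 0.008999 × 10^3 millilitres = 8.999
  2.032 millilitres → 2.032
Sum: 7.165 + 554.1 + 8.999 + 2.032 = 572.296

572.296 millilitres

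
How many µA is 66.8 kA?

66800000000 µA

kilo = 10^3, micro = 10^-6; factor is 10^9.
66.8 × 10^9 = 66800000000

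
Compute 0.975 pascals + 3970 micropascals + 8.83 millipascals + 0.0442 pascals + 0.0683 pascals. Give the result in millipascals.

1100.3 millipascals

In millipascals:
  0.975 pascals = 0.975 × 10^3 millipascals = 975
  3970 micropascals = 3970 × 10^-3 millipascals = 3.97
  8.83 millipascals → 8.83
  0.0442 pascals = 0.0442 × 10^3 millipascals = 44.2
  0.0683 pascals = 0.0683 × 10^3 millipascals = 68.3
Sum: 975 + 3.97 + 8.83 + 44.2 + 68.3 = 1100.3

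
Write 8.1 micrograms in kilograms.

0.0000000081 kilograms

micro = 10^-6, kilo = 10^3; factor is 10^-9.
8.1 × 10^-9 = 0.0000000081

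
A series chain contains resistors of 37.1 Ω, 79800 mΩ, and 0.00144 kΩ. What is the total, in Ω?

118.34 Ω

In Ω:
  37.1 Ω → 37.1
  79800 mΩ = 79800 × 10^-3 Ω = 79.8
  0.00144 kΩ = 0.00144 × 10^3 Ω = 1.44
Sum: 37.1 + 79.8 + 1.44 = 118.34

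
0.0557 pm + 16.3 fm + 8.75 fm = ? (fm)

In fm:
  0.0557 pm = 0.0557 × 10³ fm = 55.7
  16.3 fm → 16.3
  8.75 fm → 8.75
Sum: 55.7 + 16.3 + 8.75 = 80.75

80.75 fm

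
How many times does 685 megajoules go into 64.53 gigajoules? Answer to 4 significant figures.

94.20

(64.53 × 10^9) / (685 × 10^6) = 0.094204 × 10^3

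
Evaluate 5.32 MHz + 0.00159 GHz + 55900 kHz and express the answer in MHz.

62.81 MHz

In MHz:
  5.32 MHz → 5.32
  0.00159 GHz = 0.00159 × 10^3 MHz = 1.59
  55900 kHz = 55900 × 10^-3 MHz = 55.9
Sum: 5.32 + 1.59 + 55.9 = 62.81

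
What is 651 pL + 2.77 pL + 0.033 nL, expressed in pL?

686.77 pL

In pL:
  651 pL → 651
  2.77 pL → 2.77
  0.033 nL = 0.033 × 10³ pL = 33
Sum: 651 + 2.77 + 33 = 686.77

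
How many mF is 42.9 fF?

0.0000000000429 mF

femto = 10^-15, milli = 10^-3; factor is 10^-12.
42.9 × 10^-12 = 0.0000000000429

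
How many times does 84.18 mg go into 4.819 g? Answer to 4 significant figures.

(4.819) / (84.18 × 10^-3) = 0.057246 × 10^3

57.25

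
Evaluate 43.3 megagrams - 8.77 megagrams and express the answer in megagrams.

34.53 megagrams

In megagrams:
  43.3 megagrams → 43.3
  8.77 megagrams → 8.77
Difference: 43.3 - 8.77 = 34.53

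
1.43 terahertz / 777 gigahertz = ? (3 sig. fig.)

(1.43e12) / (777e9) = 0.00184e3

1.84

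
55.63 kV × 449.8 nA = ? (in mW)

25.022374 mW

55.63 × 10^3 × 449.8 × 10^-9 = 25022.374 × 10^-6 W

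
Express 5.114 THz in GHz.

5114 GHz

tera = 10^12, giga = 10^9; factor is 10^3.
5.114 × 10^3 = 5114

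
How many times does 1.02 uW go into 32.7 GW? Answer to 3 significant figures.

(32.7e9) / (1.02e-6) = 32.06e15

32100000000000000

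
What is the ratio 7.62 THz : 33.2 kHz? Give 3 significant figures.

(7.62 × 10^12) / (33.2 × 10^3) = 0.2295 × 10^9

230000000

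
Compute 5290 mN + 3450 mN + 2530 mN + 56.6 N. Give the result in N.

67.87 N

In N:
  5290 mN = 5290 × 10⁻³ N = 5.29
  3450 mN = 3450 × 10⁻³ N = 3.45
  2530 mN = 2530 × 10⁻³ N = 2.53
  56.6 N → 56.6
Sum: 5.29 + 3.45 + 2.53 + 56.6 = 67.87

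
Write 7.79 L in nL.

(no prefix) = 10⁰, nano = 10⁻⁹; factor is 10⁹.
7.79 × 10⁹ = 7790000000

7790000000 nL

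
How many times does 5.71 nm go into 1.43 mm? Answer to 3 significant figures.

(1.43 × 10^-3) / (5.71 × 10^-9) = 0.2504 × 10^6

250000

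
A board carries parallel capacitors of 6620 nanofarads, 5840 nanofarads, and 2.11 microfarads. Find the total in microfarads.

14.57 microfarads

In microfarads:
  6620 nanofarads = 6620 × 10^-3 microfarads = 6.62
  5840 nanofarads = 5840 × 10^-3 microfarads = 5.84
  2.11 microfarads → 2.11
Sum: 6.62 + 5.84 + 2.11 = 14.57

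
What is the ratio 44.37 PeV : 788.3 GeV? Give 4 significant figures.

56290

(44.37 × 10¹⁵) / (788.3 × 10⁹) = 0.056286 × 10⁶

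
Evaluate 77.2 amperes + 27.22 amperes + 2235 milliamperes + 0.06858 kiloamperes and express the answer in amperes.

In amperes:
  77.2 amperes → 77.2
  27.22 amperes → 27.22
  2235 milliamperes = 2235e-3 amperes = 2.235
  0.06858 kiloamperes = 0.06858e3 amperes = 68.58
Sum: 77.2 + 27.22 + 2.235 + 68.58 = 175.235

175.235 amperes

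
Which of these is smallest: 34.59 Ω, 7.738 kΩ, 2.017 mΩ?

34.59 Ω = 34.59 Ω
7.738 kΩ = 7738 Ω
2.017 mΩ = 0.002017 Ω

2.017 mΩ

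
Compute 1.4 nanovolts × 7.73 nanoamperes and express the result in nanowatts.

0.000000010822 nanowatts

1.4 × 10⁻⁹ × 7.73 × 10⁻⁹ = 10.822 × 10⁻¹⁸ W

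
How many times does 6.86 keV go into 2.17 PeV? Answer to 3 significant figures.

(2.17e15) / (6.86e3) = 0.3163e12

316000000000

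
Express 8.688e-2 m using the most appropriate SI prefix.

= 86.88e-3 m; 1e-3 is milli.

86.88 mm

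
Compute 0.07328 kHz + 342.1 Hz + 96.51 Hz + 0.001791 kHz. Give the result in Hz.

513.681 Hz

In Hz:
  0.07328 kHz = 0.07328 × 10^3 Hz = 73.28
  342.1 Hz → 342.1
  96.51 Hz → 96.51
  0.001791 kHz = 0.001791 × 10^3 Hz = 1.791
Sum: 73.28 + 342.1 + 96.51 + 1.791 = 513.681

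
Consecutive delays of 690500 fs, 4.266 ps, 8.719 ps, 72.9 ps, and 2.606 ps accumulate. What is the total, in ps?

778.991 ps

In ps:
  690500 fs = 690500 × 10⁻³ ps = 690.5
  4.266 ps → 4.266
  8.719 ps → 8.719
  72.9 ps → 72.9
  2.606 ps → 2.606
Sum: 690.5 + 4.266 + 8.719 + 72.9 + 2.606 = 778.991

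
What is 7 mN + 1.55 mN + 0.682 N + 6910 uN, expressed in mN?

697.46 mN

In mN:
  7 mN → 7
  1.55 mN → 1.55
  0.682 N = 0.682e3 mN = 682
  6910 uN = 6910e-3 mN = 6.91
Sum: 7 + 1.55 + 682 + 6.91 = 697.46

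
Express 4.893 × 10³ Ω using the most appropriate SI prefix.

4.893 kΩ

= 4.893 × 10³ Ω; 10³ is kilo.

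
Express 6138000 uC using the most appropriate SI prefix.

= 6.138 C; mantissa already in [1, 1000).

6.138 C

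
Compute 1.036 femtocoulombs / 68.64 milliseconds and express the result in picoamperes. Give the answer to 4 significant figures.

(1.036 × 10⁻¹⁵) / (68.64 × 10⁻³) = 0.0150932 × 10⁻¹² A

0.01509 picoamperes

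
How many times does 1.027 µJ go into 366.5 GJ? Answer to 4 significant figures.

356900000000000000

(366.5 × 10⁹) / (1.027 × 10⁻⁶) = 356.86 × 10¹⁵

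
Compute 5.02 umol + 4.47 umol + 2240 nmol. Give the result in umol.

11.73 umol

In umol:
  5.02 umol → 5.02
  4.47 umol → 4.47
  2240 nmol = 2240 × 10^-3 umol = 2.24
Sum: 5.02 + 4.47 + 2.24 = 11.73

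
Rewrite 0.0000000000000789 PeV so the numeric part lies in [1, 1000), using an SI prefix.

78.9 eV

= 78.9 eV; mantissa already in [1, 1000).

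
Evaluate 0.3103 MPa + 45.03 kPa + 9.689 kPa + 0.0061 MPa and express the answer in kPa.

371.119 kPa

In kPa:
  0.3103 MPa = 0.3103e3 kPa = 310.3
  45.03 kPa → 45.03
  9.689 kPa → 9.689
  0.0061 MPa = 0.0061e3 kPa = 6.1
Sum: 310.3 + 45.03 + 9.689 + 6.1 = 371.119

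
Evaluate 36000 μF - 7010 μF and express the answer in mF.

28.99 mF

In mF:
  36000 μF = 36000 × 10^-3 mF = 36
  7010 μF = 7010 × 10^-3 mF = 7.01
Difference: 36 - 7.01 = 28.99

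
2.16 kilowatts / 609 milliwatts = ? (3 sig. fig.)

(2.16 × 10^3) / (609 × 10^-3) = 0.003547 × 10^6

3550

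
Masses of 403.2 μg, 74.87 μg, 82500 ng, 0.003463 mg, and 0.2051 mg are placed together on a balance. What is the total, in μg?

In μg:
  403.2 μg → 403.2
  74.87 μg → 74.87
  82500 ng = 82500 × 10⁻³ μg = 82.5
  0.003463 mg = 0.003463 × 10³ μg = 3.463
  0.2051 mg = 0.2051 × 10³ μg = 205.1
Sum: 403.2 + 74.87 + 82.5 + 3.463 + 205.1 = 769.133

769.133 μg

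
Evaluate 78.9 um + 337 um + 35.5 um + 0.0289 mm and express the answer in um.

In um:
  78.9 um → 78.9
  337 um → 337
  35.5 um → 35.5
  0.0289 mm = 0.0289 × 10³ um = 28.9
Sum: 78.9 + 337 + 35.5 + 28.9 = 480.3

480.3 um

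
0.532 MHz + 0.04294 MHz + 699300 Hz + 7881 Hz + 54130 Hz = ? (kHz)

1336.251 kHz

In kHz:
  0.532 MHz = 0.532e3 kHz = 532
  0.04294 MHz = 0.04294e3 kHz = 42.94
  699300 Hz = 699300e-3 kHz = 699.3
  7881 Hz = 7881e-3 kHz = 7.881
  54130 Hz = 54130e-3 kHz = 54.13
Sum: 532 + 42.94 + 699.3 + 7.881 + 54.13 = 1336.251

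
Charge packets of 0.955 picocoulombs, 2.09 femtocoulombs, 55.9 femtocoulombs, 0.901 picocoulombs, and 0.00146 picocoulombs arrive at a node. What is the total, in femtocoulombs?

In femtocoulombs:
  0.955 picocoulombs = 0.955 × 10³ femtocoulombs = 955
  2.09 femtocoulombs → 2.09
  55.9 femtocoulombs → 55.9
  0.901 picocoulombs = 0.901 × 10³ femtocoulombs = 901
  0.00146 picocoulombs = 0.00146 × 10³ femtocoulombs = 1.46
Sum: 955 + 2.09 + 55.9 + 901 + 1.46 = 1915.45

1915.45 femtocoulombs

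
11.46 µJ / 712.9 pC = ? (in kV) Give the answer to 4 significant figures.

16.08 kV

(11.46 × 10⁻⁶) / (712.9 × 10⁻¹²) = 0.0160752 × 10⁶ V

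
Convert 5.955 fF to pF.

0.005955 pF

femto = 10^-15, pico = 10^-12; factor is 10^-3.
5.955 × 10^-3 = 0.005955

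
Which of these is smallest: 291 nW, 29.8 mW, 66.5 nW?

291 nW = 0.000000291 W
29.8 mW = 0.0298 W
66.5 nW = 0.0000000665 W

66.5 nW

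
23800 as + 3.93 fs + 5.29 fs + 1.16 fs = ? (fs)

In fs:
  23800 as = 23800 × 10^-3 fs = 23.8
  3.93 fs → 3.93
  5.29 fs → 5.29
  1.16 fs → 1.16
Sum: 23.8 + 3.93 + 5.29 + 1.16 = 34.18

34.18 fs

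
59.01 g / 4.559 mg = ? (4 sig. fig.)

(59.01) / (4.559 × 10⁻³) = 12.944 × 10³

12940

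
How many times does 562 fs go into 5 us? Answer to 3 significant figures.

(5e-6) / (562e-15) = 0.008897e9

8900000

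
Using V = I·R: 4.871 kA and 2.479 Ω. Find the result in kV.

12.075209 kV

4.871 × 10³ × 2.479 = 12.075209 × 10³ V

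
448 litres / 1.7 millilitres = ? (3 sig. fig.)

(448) / (1.7 × 10⁻³) = 263.5 × 10³

264000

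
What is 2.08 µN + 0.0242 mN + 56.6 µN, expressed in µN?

In µN:
  2.08 µN → 2.08
  0.0242 mN = 0.0242e3 µN = 24.2
  56.6 µN → 56.6
Sum: 2.08 + 24.2 + 56.6 = 82.88

82.88 µN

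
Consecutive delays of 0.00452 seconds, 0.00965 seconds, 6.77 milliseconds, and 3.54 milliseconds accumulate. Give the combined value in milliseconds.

24.48 milliseconds

In milliseconds:
  0.00452 seconds = 0.00452 × 10³ milliseconds = 4.52
  0.00965 seconds = 0.00965 × 10³ milliseconds = 9.65
  6.77 milliseconds → 6.77
  3.54 milliseconds → 3.54
Sum: 4.52 + 9.65 + 6.77 + 3.54 = 24.48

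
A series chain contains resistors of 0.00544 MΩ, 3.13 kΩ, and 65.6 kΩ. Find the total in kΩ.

In kΩ:
  0.00544 MΩ = 0.00544 × 10³ kΩ = 5.44
  3.13 kΩ → 3.13
  65.6 kΩ → 65.6
Sum: 5.44 + 3.13 + 65.6 = 74.17

74.17 kΩ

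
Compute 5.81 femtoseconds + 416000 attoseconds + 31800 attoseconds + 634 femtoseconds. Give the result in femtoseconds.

1087.61 femtoseconds

In femtoseconds:
  5.81 femtoseconds → 5.81
  416000 attoseconds = 416000 × 10⁻³ femtoseconds = 416
  31800 attoseconds = 31800 × 10⁻³ femtoseconds = 31.8
  634 femtoseconds → 634
Sum: 5.81 + 416 + 31.8 + 634 = 1087.61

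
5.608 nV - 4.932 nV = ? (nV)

In nV:
  5.608 nV → 5.608
  4.932 nV → 4.932
Difference: 5.608 - 4.932 = 0.676

0.676 nV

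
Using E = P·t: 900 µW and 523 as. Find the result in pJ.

0.0000004707 pJ

900 × 10^-6 × 523 × 10^-18 = 470700 × 10^-24 J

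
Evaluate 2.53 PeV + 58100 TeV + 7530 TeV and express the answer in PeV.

68.16 PeV

In PeV:
  2.53 PeV → 2.53
  58100 TeV = 58100 × 10^-3 PeV = 58.1
  7530 TeV = 7530 × 10^-3 PeV = 7.53
Sum: 2.53 + 58.1 + 7.53 = 68.16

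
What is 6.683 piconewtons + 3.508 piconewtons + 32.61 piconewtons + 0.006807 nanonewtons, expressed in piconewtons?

49.608 piconewtons

In piconewtons:
  6.683 piconewtons → 6.683
  3.508 piconewtons → 3.508
  32.61 piconewtons → 32.61
  0.006807 nanonewtons = 0.006807e3 piconewtons = 6.807
Sum: 6.683 + 3.508 + 32.61 + 6.807 = 49.608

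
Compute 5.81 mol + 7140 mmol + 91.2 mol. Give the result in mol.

In mol:
  5.81 mol → 5.81
  7140 mmol = 7140e-3 mol = 7.14
  91.2 mol → 91.2
Sum: 5.81 + 7.14 + 91.2 = 104.15

104.15 mol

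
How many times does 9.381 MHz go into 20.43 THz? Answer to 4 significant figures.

2178000

(20.43 × 10¹²) / (9.381 × 10⁶) = 2.1778 × 10⁶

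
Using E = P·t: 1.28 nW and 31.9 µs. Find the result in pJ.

0.040832 pJ

1.28 × 10⁻⁹ × 31.9 × 10⁻⁶ = 40.832 × 10⁻¹⁵ J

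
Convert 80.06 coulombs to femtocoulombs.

(no prefix) = 1e0, femto = 1e-15; factor is 1e15.
80.06 × 1e15 = 80060000000000000

80060000000000000 femtocoulombs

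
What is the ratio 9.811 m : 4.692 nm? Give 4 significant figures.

2091000000

(9.811) / (4.692 × 10^-9) = 2.091 × 10^9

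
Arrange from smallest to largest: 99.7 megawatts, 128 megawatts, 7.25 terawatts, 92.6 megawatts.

99.7 megawatts = 99700000 watts
128 megawatts = 128000000 watts
7.25 terawatts = 7250000000000 watts
92.6 megawatts = 92600000 watts

92.6 megawatts < 99.7 megawatts < 128 megawatts < 7.25 terawatts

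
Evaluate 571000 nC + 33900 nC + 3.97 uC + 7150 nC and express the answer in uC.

616.02 uC

In uC:
  571000 nC = 571000 × 10^-3 uC = 571
  33900 nC = 33900 × 10^-3 uC = 33.9
  3.97 uC → 3.97
  7150 nC = 7150 × 10^-3 uC = 7.15
Sum: 571 + 33.9 + 3.97 + 7.15 = 616.02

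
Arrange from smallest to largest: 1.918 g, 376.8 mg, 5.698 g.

376.8 mg < 1.918 g < 5.698 g

1.918 g = 1.918 g
376.8 mg = 0.3768 g
5.698 g = 5.698 g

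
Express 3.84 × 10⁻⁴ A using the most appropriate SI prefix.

384 uA

= 384 × 10⁻⁶ A; 10⁻⁶ is micro.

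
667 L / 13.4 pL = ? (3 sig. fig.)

49800000000000

(667) / (13.4e-12) = 49.78e12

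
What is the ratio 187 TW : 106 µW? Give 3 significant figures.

(187 × 10¹²) / (106 × 10⁻⁶) = 1.764 × 10¹⁸

1760000000000000000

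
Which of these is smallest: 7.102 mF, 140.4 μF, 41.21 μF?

41.21 μF

7.102 mF = 0.007102 F
140.4 μF = 0.0001404 F
41.21 μF = 0.00004121 F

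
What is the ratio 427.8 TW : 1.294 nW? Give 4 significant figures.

330600000000000000000000

(427.8 × 10¹²) / (1.294 × 10⁻⁹) = 330.6 × 10²¹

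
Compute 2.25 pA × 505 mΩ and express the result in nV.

2.25 × 10⁻¹² × 505 × 10⁻³ = 1136.25 × 10⁻¹⁵ V

0.00113625 nV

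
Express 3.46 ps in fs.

3460 fs

pico = 10^-12, femto = 10^-15; factor is 10^3.
3.46 × 10^3 = 3460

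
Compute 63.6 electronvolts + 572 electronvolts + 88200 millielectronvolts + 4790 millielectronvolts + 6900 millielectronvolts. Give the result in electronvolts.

In electronvolts:
  63.6 electronvolts → 63.6
  572 electronvolts → 572
  88200 millielectronvolts = 88200 × 10⁻³ electronvolts = 88.2
  4790 millielectronvolts = 4790 × 10⁻³ electronvolts = 4.79
  6900 millielectronvolts = 6900 × 10⁻³ electronvolts = 6.9
Sum: 63.6 + 572 + 88.2 + 4.79 + 6.9 = 735.49

735.49 electronvolts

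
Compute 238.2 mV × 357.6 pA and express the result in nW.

0.08518032 nW

238.2e-3 × 357.6e-12 = 85180.32e-15 W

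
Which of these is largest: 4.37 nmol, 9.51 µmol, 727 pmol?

9.51 µmol

4.37 nmol = 0.00000000437 mol
9.51 µmol = 0.00000951 mol
727 pmol = 0.000000000727 mol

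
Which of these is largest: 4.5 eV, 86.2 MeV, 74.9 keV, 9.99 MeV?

86.2 MeV

4.5 eV = 4.5 eV
86.2 MeV = 86200000 eV
74.9 keV = 74900 eV
9.99 MeV = 9990000 eV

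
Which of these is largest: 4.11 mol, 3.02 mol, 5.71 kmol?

4.11 mol = 4.11 mol
3.02 mol = 3.02 mol
5.71 kmol = 5710 mol

5.71 kmol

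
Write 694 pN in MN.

0.000000000000000694 MN

pico = 10⁻¹², mega = 10⁶; factor is 10⁻¹⁸.
694 × 10⁻¹⁸ = 0.000000000000000694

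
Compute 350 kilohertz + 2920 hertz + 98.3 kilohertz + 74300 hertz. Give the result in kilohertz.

In kilohertz:
  350 kilohertz → 350
  2920 hertz = 2920 × 10^-3 kilohertz = 2.92
  98.3 kilohertz → 98.3
  74300 hertz = 74300 × 10^-3 kilohertz = 74.3
Sum: 350 + 2.92 + 98.3 + 74.3 = 525.52

525.52 kilohertz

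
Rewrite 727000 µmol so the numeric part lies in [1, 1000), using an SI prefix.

= 727 × 10^-3 mol; 10^-3 is milli.

727 mmol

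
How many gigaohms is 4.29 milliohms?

milli = 1e-3, giga = 1e9; factor is 1e-12.
4.29 × 1e-12 = 0.00000000000429

0.00000000000429 gigaohms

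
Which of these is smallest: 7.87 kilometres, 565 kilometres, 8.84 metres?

8.84 metres

7.87 kilometres = 7870 metres
565 kilometres = 565000 metres
8.84 metres = 8.84 metres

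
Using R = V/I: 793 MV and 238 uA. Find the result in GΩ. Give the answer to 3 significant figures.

(793e6) / (238e-6) = 3.3319e12 Ω

3330 GΩ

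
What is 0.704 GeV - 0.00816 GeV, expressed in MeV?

695.84 MeV

In MeV:
  0.704 GeV = 0.704e3 MeV = 704
  0.00816 GeV = 0.00816e3 MeV = 8.16
Difference: 704 - 8.16 = 695.84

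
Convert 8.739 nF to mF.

nano = 10⁻⁹, milli = 10⁻³; factor is 10⁻⁶.
8.739 × 10⁻⁶ = 0.000008739

0.000008739 mF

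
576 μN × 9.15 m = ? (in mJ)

576e-6 × 9.15 = 5270.4e-6 J

5.2704 mJ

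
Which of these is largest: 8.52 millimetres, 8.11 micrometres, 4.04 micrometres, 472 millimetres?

8.52 millimetres = 0.00852 metres
8.11 micrometres = 0.00000811 metres
4.04 micrometres = 0.00000404 metres
472 millimetres = 0.472 metres

472 millimetres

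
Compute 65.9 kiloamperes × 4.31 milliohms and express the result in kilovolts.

65.9 × 10³ × 4.31 × 10⁻³ = 284.029 V

0.284029 kilovolts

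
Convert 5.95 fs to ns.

0.00000595 ns

femto = 10⁻¹⁵, nano = 10⁻⁹; factor is 10⁻⁶.
5.95 × 10⁻⁶ = 0.00000595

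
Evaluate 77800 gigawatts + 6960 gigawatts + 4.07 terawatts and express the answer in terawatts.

In terawatts:
  77800 gigawatts = 77800 × 10⁻³ terawatts = 77.8
  6960 gigawatts = 6960 × 10⁻³ terawatts = 6.96
  4.07 terawatts → 4.07
Sum: 77.8 + 6.96 + 4.07 = 88.83

88.83 terawatts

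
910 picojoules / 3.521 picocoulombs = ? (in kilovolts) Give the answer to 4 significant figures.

(910e-12) / (3.521e-12) = 258.449 V

0.2584 kilovolts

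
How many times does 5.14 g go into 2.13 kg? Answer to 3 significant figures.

(2.13 × 10^3) / (5.14) = 0.4144 × 10^3

414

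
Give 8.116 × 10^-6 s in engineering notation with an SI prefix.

8.116 µs

= 8.116 × 10^-6 s; 10^-6 is micro.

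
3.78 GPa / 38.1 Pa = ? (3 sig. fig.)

99200000

(3.78e9) / (38.1) = 0.09921e9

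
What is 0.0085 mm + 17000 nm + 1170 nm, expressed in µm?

26.67 µm

In µm:
  0.0085 mm = 0.0085 × 10^3 µm = 8.5
  17000 nm = 17000 × 10^-3 µm = 17
  1170 nm = 1170 × 10^-3 µm = 1.17
Sum: 8.5 + 17 + 1.17 = 26.67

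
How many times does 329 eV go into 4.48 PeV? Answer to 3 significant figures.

(4.48e15) / (329) = 0.01362e15

13600000000000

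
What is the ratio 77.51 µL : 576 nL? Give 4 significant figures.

134.6

(77.51 × 10^-6) / (576 × 10^-9) = 0.13457 × 10^3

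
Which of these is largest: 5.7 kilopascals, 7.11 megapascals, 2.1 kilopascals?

7.11 megapascals

5.7 kilopascals = 5700 pascals
7.11 megapascals = 7110000 pascals
2.1 kilopascals = 2100 pascals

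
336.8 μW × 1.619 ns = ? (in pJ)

0.5452792 pJ

336.8 × 10⁻⁶ × 1.619 × 10⁻⁹ = 545.2792 × 10⁻¹⁵ J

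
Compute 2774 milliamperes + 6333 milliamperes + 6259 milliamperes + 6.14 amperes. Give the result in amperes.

In amperes:
  2774 milliamperes = 2774 × 10⁻³ amperes = 2.774
  6333 milliamperes = 6333 × 10⁻³ amperes = 6.333
  6259 milliamperes = 6259 × 10⁻³ amperes = 6.259
  6.14 amperes → 6.14
Sum: 2.774 + 6.333 + 6.259 + 6.14 = 21.506

21.506 amperes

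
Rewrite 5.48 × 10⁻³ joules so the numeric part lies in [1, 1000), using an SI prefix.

= 5.48 × 10⁻³ joules; 10⁻³ is milli.

5.48 millijoules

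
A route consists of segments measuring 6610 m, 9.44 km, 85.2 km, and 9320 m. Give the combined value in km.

110.57 km

In km:
  6610 m = 6610 × 10⁻³ km = 6.61
  9.44 km → 9.44
  85.2 km → 85.2
  9320 m = 9320 × 10⁻³ km = 9.32
Sum: 6.61 + 9.44 + 85.2 + 9.32 = 110.57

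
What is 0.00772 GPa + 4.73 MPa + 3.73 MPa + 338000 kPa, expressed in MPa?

In MPa:
  0.00772 GPa = 0.00772e3 MPa = 7.72
  4.73 MPa → 4.73
  3.73 MPa → 3.73
  338000 kPa = 338000e-3 MPa = 338
Sum: 7.72 + 4.73 + 3.73 + 338 = 354.18

354.18 MPa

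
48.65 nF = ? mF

nano = 1e-9, milli = 1e-3; factor is 1e-6.
48.65 × 1e-6 = 0.00004865

0.00004865 mF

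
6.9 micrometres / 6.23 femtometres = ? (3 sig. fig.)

1110000000

(6.9 × 10^-6) / (6.23 × 10^-15) = 1.108 × 10^9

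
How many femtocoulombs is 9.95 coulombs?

9950000000000000 femtocoulombs

(no prefix) = 10^0, femto = 10^-15; factor is 10^15.
9.95 × 10^15 = 9950000000000000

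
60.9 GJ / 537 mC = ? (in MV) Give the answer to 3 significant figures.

113000 MV

(60.9 × 10⁹) / (537 × 10⁻³) = 0.11341 × 10¹² V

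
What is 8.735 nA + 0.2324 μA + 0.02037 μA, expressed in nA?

261.505 nA

In nA:
  8.735 nA → 8.735
  0.2324 μA = 0.2324e3 nA = 232.4
  0.02037 μA = 0.02037e3 nA = 20.37
Sum: 8.735 + 232.4 + 20.37 = 261.505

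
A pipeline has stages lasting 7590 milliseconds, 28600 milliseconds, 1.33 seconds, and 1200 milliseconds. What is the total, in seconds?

In seconds:
  7590 milliseconds = 7590 × 10^-3 seconds = 7.59
  28600 milliseconds = 28600 × 10^-3 seconds = 28.6
  1.33 seconds → 1.33
  1200 milliseconds = 1200 × 10^-3 seconds = 1.2
Sum: 7.59 + 28.6 + 1.33 + 1.2 = 38.72

38.72 seconds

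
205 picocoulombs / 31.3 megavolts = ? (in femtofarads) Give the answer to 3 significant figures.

(205 × 10^-12) / (31.3 × 10^6) = 6.5495 × 10^-18 F

0.00655 femtofarads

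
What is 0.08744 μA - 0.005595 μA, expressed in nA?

In nA:
  0.08744 μA = 0.08744e3 nA = 87.44
  0.005595 μA = 0.005595e3 nA = 5.595
Difference: 87.44 - 5.595 = 81.845

81.845 nA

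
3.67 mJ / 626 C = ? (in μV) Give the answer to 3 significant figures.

5.86 μV

(3.67 × 10^-3) / (626) = 0.0058626 × 10^-3 V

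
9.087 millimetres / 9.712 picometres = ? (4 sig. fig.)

(9.087 × 10^-3) / (9.712 × 10^-12) = 0.93565 × 10^9

935600000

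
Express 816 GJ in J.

816000000000 J

giga = 10^9, (no prefix) = 10^0; factor is 10^9.
816 × 10^9 = 816000000000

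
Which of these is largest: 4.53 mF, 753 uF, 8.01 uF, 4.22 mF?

4.53 mF = 0.00453 F
753 uF = 0.000753 F
8.01 uF = 0.00000801 F
4.22 mF = 0.00422 F

4.53 mF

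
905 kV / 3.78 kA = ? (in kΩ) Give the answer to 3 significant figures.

(905 × 10³) / (3.78 × 10³) = 239.42 Ω

0.239 kΩ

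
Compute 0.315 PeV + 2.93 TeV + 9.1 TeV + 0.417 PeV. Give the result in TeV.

744.03 TeV

In TeV:
  0.315 PeV = 0.315 × 10³ TeV = 315
  2.93 TeV → 2.93
  9.1 TeV → 9.1
  0.417 PeV = 0.417 × 10³ TeV = 417
Sum: 315 + 2.93 + 9.1 + 417 = 744.03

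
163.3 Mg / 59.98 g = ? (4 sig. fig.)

2723000

(163.3e6) / (59.98) = 2.7226e6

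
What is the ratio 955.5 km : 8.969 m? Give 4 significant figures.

(955.5 × 10^3) / (8.969) = 106.53 × 10^3

106500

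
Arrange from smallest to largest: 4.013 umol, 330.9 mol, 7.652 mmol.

4.013 umol = 0.000004013 mol
330.9 mol = 330.9 mol
7.652 mmol = 0.007652 mol

4.013 umol < 7.652 mmol < 330.9 mol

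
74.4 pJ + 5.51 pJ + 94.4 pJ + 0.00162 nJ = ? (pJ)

In pJ:
  74.4 pJ → 74.4
  5.51 pJ → 5.51
  94.4 pJ → 94.4
  0.00162 nJ = 0.00162 × 10^3 pJ = 1.62
Sum: 74.4 + 5.51 + 94.4 + 1.62 = 175.93

175.93 pJ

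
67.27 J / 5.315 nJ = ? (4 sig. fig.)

(67.27) / (5.315 × 10^-9) = 12.657 × 10^9

12660000000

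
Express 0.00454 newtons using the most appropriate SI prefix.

4.54 millinewtons

= 4.54e-3 newtons; 1e-3 is milli.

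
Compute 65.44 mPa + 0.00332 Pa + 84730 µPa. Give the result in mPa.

In mPa:
  65.44 mPa → 65.44
  0.00332 Pa = 0.00332e3 mPa = 3.32
  84730 µPa = 84730e-3 mPa = 84.73
Sum: 65.44 + 3.32 + 84.73 = 153.49

153.49 mPa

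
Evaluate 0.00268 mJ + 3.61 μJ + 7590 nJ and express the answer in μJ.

In μJ:
  0.00268 mJ = 0.00268 × 10³ μJ = 2.68
  3.61 μJ → 3.61
  7590 nJ = 7590 × 10⁻³ μJ = 7.59
Sum: 2.68 + 3.61 + 7.59 = 13.88

13.88 μJ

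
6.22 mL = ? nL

6220000 nL

milli = 1e-3, nano = 1e-9; factor is 1e6.
6.22 × 1e6 = 6220000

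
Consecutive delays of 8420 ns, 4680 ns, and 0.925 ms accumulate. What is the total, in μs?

938.1 μs

In μs:
  8420 ns = 8420 × 10⁻³ μs = 8.42
  4680 ns = 4680 × 10⁻³ μs = 4.68
  0.925 ms = 0.925 × 10³ μs = 925
Sum: 8.42 + 4.68 + 925 = 938.1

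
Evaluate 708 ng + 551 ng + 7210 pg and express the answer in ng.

In ng:
  708 ng → 708
  551 ng → 551
  7210 pg = 7210 × 10^-3 ng = 7.21
Sum: 708 + 551 + 7.21 = 1266.21

1266.21 ng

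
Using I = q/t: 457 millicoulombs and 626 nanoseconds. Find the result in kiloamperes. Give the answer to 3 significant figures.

730 kiloamperes

(457 × 10^-3) / (626 × 10^-9) = 0.73003 × 10^6 A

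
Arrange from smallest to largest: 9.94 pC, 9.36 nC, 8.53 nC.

9.94 pC = 0.00000000000994 C
9.36 nC = 0.00000000936 C
8.53 nC = 0.00000000853 C

9.94 pC < 8.53 nC < 9.36 nC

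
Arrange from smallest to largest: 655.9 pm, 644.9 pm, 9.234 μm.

655.9 pm = 0.0000000006559 m
644.9 pm = 0.0000000006449 m
9.234 μm = 0.000009234 m

644.9 pm < 655.9 pm < 9.234 μm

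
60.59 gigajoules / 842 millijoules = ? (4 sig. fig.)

71960000000

(60.59 × 10⁹) / (842 × 10⁻³) = 0.07196 × 10¹²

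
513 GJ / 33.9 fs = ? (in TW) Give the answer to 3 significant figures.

(513 × 10^9) / (33.9 × 10^-15) = 15.133 × 10^24 W

15100000000000 TW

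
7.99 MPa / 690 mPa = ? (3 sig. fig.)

(7.99 × 10⁶) / (690 × 10⁻³) = 0.01158 × 10⁹

11600000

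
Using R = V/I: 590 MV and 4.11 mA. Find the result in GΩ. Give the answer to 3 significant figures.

144 GΩ

(590e6) / (4.11e-3) = 143.55e9 Ω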